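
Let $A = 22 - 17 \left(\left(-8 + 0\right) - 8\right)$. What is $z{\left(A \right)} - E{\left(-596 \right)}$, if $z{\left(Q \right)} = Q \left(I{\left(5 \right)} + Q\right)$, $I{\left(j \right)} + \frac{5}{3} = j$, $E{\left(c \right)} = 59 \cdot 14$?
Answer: $86590$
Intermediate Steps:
$E{\left(c \right)} = 826$
$I{\left(j \right)} = - \frac{5}{3} + j$
$A = 294$ ($A = 22 - 17 \left(-8 - 8\right) = 22 - -272 = 22 + 272 = 294$)
$z{\left(Q \right)} = Q \left(\frac{10}{3} + Q\right)$ ($z{\left(Q \right)} = Q \left(\left(- \frac{5}{3} + 5\right) + Q\right) = Q \left(\frac{10}{3} + Q\right)$)
$z{\left(A \right)} - E{\left(-596 \right)} = \frac{1}{3} \cdot 294 \left(10 + 3 \cdot 294\right) - 826 = \frac{1}{3} \cdot 294 \left(10 + 882\right) - 826 = \frac{1}{3} \cdot 294 \cdot 892 - 826 = 87416 - 826 = 86590$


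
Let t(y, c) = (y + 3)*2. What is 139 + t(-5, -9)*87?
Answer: -209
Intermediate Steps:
t(y, c) = 6 + 2*y (t(y, c) = (3 + y)*2 = 6 + 2*y)
139 + t(-5, -9)*87 = 139 + (6 + 2*(-5))*87 = 139 + (6 - 10)*87 = 139 - 4*87 = 139 - 348 = -209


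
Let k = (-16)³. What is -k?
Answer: 4096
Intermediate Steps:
k = -4096
-k = -1*(-4096) = 4096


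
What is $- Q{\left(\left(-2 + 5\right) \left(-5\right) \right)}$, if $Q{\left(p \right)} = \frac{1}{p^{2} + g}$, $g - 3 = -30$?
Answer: $- \frac{1}{198} \approx -0.0050505$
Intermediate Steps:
$g = -27$ ($g = 3 - 30 = -27$)
$Q{\left(p \right)} = \frac{1}{-27 + p^{2}}$ ($Q{\left(p \right)} = \frac{1}{p^{2} - 27} = \frac{1}{-27 + p^{2}}$)
$- Q{\left(\left(-2 + 5\right) \left(-5\right) \right)} = - \frac{1}{-27 + \left(\left(-2 + 5\right) \left(-5\right)\right)^{2}} = - \frac{1}{-27 + \left(3 \left(-5\right)\right)^{2}} = - \frac{1}{-27 + \left(-15\right)^{2}} = - \frac{1}{-27 + 225} = - \frac{1}{198}$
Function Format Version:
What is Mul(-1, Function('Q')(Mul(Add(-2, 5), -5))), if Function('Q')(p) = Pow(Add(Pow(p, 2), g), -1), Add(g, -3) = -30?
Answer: Rational(-1, 198) ≈ -0.0050505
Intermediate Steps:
g = -27 (g = Add(3, -30) = -27)
Function('Q')(p) = Pow(Add(-27, Pow(p, 2)), -1) (Function('Q')(p) = Pow(Add(Pow(p, 2), -27), -1) = Pow(Add(-27, Pow(p, 2)), -1))
Mul(-1, Function('Q')(Mul(Add(-2, 5), -5))) = Mul(-1, Pow(Add(-27, Pow(Mul(Add(-2, 5), -5), 2)), -1)) = Mul(-1, Pow(Add(-27, Pow(Mul(3, -5), 2)), -1)) = Mul(-1, Pow(Add(-27, Pow(-15, 2)), -1)) = Mul(-1, Pow(Add(-27, 225), -1)) = Mul(-1, Pow(198, -1)) = Mul(-1, Rational(1, 198)) = Rational(-1, 198)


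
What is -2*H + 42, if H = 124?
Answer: -206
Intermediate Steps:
-2*H + 42 = -2*124 + 42 = -248 + 42 = -206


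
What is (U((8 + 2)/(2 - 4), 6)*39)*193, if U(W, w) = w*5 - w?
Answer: 180648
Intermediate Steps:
U(W, w) = 4*w (U(W, w) = 5*w - w = 4*w)
(U((8 + 2)/(2 - 4), 6)*39)*193 = ((4*6)*39)*193 = (24*39)*193 = 936*193 = 180648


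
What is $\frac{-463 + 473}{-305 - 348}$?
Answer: $- \frac{10}{653} \approx -0.015314$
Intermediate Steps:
$\frac{-463 + 473}{-305 - 348} = \frac{1}{-653} \cdot 10 = \left(- \frac{1}{653}\right) 10 = - \frac{10}{653}$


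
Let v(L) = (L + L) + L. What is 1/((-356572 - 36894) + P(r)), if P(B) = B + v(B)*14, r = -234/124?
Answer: -62/24399923 ≈ -2.5410e-6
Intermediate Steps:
r = -117/62 (r = -234*1/124 = -117/62 ≈ -1.8871)
v(L) = 3*L (v(L) = 2*L + L = 3*L)
P(B) = 43*B (P(B) = B + (3*B)*14 = B + 42*B = 43*B)
1/((-356572 - 36894) + P(r)) = 1/((-356572 - 36894) + 43*(-117/62)) = 1/(-393466 - 5031/62) = 1/(-24399923/62) = -62/24399923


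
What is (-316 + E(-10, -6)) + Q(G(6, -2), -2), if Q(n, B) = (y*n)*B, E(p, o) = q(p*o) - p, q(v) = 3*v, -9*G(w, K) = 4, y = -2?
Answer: -1150/9 ≈ -127.78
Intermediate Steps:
G(w, K) = -4/9 (G(w, K) = -⅑*4 = -4/9)
E(p, o) = -p + 3*o*p (E(p, o) = 3*(p*o) - p = 3*(o*p) - p = 3*o*p - p = -p + 3*o*p)
Q(n, B) = -2*B*n (Q(n, B) = (-2*n)*B = -2*B*n)
(-316 + E(-10, -6)) + Q(G(6, -2), -2) = (-316 - 10*(-1 + 3*(-6))) - 2*(-2)*(-4/9) = (-316 - 10*(-1 - 18)) - 16/9 = (-316 - 10*(-19)) - 16/9 = (-316 + 190) - 16/9 = -126 - 16/9 = -1150/9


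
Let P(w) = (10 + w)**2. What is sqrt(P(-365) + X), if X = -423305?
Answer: 8*I*sqrt(4645) ≈ 545.23*I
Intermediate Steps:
sqrt(P(-365) + X) = sqrt((10 - 365)**2 - 423305) = sqrt((-355)**2 - 423305) = sqrt(126025 - 423305) = sqrt(-297280) = 8*I*sqrt(4645)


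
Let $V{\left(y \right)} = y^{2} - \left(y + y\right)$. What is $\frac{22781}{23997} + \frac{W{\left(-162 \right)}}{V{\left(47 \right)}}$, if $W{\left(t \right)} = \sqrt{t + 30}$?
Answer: $\frac{1199}{1263} + \frac{2 i \sqrt{33}}{2115} \approx 0.94933 + 0.0054322 i$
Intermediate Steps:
$W{\left(t \right)} = \sqrt{30 + t}$
$V{\left(y \right)} = y^{2} - 2 y$
$\frac{22781}{23997} + \frac{W{\left(-162 \right)}}{V{\left(47 \right)}} = \frac{22781}{23997} + \frac{\sqrt{30 - 162}}{47 \left(-2 + 47\right)} = 22781 \cdot \frac{1}{23997} + \frac{\sqrt{-132}}{47 \cdot 45} = \frac{1199}{1263} + \frac{2 i \sqrt{33}}{2115}$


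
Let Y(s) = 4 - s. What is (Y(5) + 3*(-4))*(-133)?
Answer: 1729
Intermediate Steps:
(Y(5) + 3*(-4))*(-133) = ((4 - 1*5) + 3*(-4))*(-133) = ((4 - 5) - 12)*(-133) = (-1 - 12)*(-133) = -13*(-133) = 1729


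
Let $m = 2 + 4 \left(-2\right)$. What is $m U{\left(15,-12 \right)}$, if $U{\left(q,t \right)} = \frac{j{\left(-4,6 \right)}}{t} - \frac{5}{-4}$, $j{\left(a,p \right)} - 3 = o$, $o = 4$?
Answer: $-4$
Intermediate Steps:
$j{\left(a,p \right)} = 7$ ($j{\left(a,p \right)} = 3 + 4 = 7$)
$m = -6$ ($m = 2 - 8 = -6$)
$U{\left(q,t \right)} = \frac{5}{4} + \frac{7}{t}$ ($U{\left(q,t \right)} = \frac{7}{t} - \frac{5}{-4} = \frac{7}{t} - - \frac{5}{4} = \frac{7}{t} + \frac{5}{4} = \frac{5}{4} + \frac{7}{t}$)
$m U{\left(15,-12 \right)} = - 6 \left(\frac{5}{4} + \frac{7}{-12}\right) = - 6 \left(\frac{5}{4} + 7 \left(- \frac{1}{12}\right)\right) = - 6 \left(\frac{5}{4} - \frac{7}{12}\right) = \left(-6\right) \frac{2}{3} = -4$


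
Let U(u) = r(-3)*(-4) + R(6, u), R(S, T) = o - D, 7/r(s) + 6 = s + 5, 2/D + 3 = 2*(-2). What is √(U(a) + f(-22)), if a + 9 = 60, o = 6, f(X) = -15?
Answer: 2*I*√21/7 ≈ 1.3093*I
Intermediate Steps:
D = -2/7 (D = 2/(-3 + 2*(-2)) = 2/(-3 - 4) = 2/(-7) = 2*(-⅐) = -2/7 ≈ -0.28571)
r(s) = 7/(-1 + s) (r(s) = 7/(-6 + (s + 5)) = 7/(-6 + (5 + s)) = 7/(-1 + s))
a = 51 (a = -9 + 60 = 51)
R(S, T) = 44/7 (R(S, T) = 6 - 1*(-2/7) = 6 + 2/7 = 44/7)
U(u) = 93/7 (U(u) = (7/(-1 - 3))*(-4) + 44/7 = (7/(-4))*(-4) + 44/7 = (7*(-¼))*(-4) + 44/7 = -7/4*(-4) + 44/7 = 7 + 44/7 = 93/7)
√(U(a) + f(-22)) = √(93/7 - 15) = √(-12/7) = 2*I*√21/7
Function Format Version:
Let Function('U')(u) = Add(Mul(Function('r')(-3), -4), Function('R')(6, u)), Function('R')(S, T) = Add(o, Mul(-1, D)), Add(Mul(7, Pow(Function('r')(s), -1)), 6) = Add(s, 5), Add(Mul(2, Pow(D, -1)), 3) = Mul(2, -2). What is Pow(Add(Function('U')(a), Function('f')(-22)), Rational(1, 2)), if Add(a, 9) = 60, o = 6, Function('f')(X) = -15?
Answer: Mul(Rational(2, 7), I, Pow(21, Rational(1, 2))) ≈ Mul(1.3093, I)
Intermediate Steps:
D = Rational(-2, 7) (D = Mul(2, Pow(Add(-3, Mul(2, -2)), -1)) = Mul(2, Pow(Add(-3, -4), -1)) = Mul(2, Pow(-7, -1)) = Mul(2, Rational(-1, 7)) = Rational(-2, 7) ≈ -0.28571)
Function('r')(s) = Mul(7, Pow(Add(-1, s), -1)) (Function('r')(s) = Mul(7, Pow(Add(-6, Add(s, 5)), -1)) = Mul(7, Pow(Add(-6, Add(5, s)), -1)) = Mul(7, Pow(Add(-1, s), -1)))
a = 51 (a = Add(-9, 60) = 51)
Function('R')(S, T) = Rational(44, 7) (Function('R')(S, T) = Add(6, Mul(-1, Rational(-2, 7))) = Add(6, Rational(2, 7)) = Rational(44, 7))
Function('U')(u) = Rational(93, 7) (Function('U')(u) = Add(Mul(Mul(7, Pow(Add(-1, -3), -1)), -4), Rational(44, 7)) = Add(Mul(Mul(7, Pow(-4, -1)), -4), Rational(44, 7)) = Add(Mul(Mul(7, Rational(-1, 4)), -4), Rational(44, 7)) = Add(Mul(Rational(-7, 4), -4), Rational(44, 7)) = Add(7, Rational(44, 7)) = Rational(93, 7))
Pow(Add(Function('U')(a), Function('f')(-22)), Rational(1, 2)) = Pow(Add(Rational(93, 7), -15), Rational(1, 2)) = Pow(Rational(-12, 7), Rational(1, 2)) = Mul(Rational(2, 7), I, Pow(21, Rational(1, 2)))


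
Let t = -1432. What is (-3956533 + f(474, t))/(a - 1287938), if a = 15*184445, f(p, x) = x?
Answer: -3957965/1478737 ≈ -2.6766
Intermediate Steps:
a = 2766675
(-3956533 + f(474, t))/(a - 1287938) = (-3956533 - 1432)/(2766675 - 1287938) = -3957965/1478737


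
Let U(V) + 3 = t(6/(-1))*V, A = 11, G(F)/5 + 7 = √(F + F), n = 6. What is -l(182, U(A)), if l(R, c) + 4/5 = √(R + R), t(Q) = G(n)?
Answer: ⅘ - 2*√91 ≈ -18.279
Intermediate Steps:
G(F) = -35 + 5*√2*√F (G(F) = -35 + 5*√(F + F) = -35 + 5*√(2*F) = -35 + 5*(√2*√F) = -35 + 5*√2*√F)
t(Q) = -35 + 10*√3 (t(Q) = -35 + 5*√2*√6 = -35 + 10*√3)
U(V) = -3 + V*(-35 + 10*√3) (U(V) = -3 + (-35 + 10*√3)*V = -3 + V*(-35 + 10*√3))
l(R, c) = -⅘ + √2*√R (l(R, c) = -⅘ + √(R + R) = -⅘ + √(2*R) = -⅘ + √2*√R)
-l(182, U(A)) = -(-⅘ + √2*√182) = -(-⅘ + 2*√91) = ⅘ - 2*√91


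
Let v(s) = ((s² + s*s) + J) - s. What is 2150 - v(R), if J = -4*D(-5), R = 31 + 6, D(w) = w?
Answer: -571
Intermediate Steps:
R = 37
J = 20 (J = -4*(-5) = 20)
v(s) = 20 - s + 2*s² (v(s) = ((s² + s*s) + 20) - s = ((s² + s²) + 20) - s = (2*s² + 20) - s = (20 + 2*s²) - s = 20 - s + 2*s²)
2150 - v(R) = 2150 - (20 - 1*37 + 2*37²) = 2150 - (20 - 37 + 2*1369) = 2150 - (20 - 37 + 2738) = 2150 - 1*2721 = 2150 - 2721 = -571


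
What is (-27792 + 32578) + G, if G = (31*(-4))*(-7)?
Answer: 5654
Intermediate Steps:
G = 868 (G = -124*(-7) = 868)
(-27792 + 32578) + G = (-27792 + 32578) + 868 = 4786 + 868 = 5654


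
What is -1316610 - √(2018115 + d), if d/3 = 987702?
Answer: -1316610 - 3*√553469 ≈ -1.3188e+6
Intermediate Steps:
d = 2963106 (d = 3*987702 = 2963106)
-1316610 - √(2018115 + d) = -1316610 - √(2018115 + 2963106) = -1316610 - √4981221 = -1316610 - 3*√553469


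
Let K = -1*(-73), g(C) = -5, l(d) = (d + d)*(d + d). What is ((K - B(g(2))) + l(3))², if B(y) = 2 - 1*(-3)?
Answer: 10816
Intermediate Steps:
l(d) = 4*d² (l(d) = (2*d)*(2*d) = 4*d²)
B(y) = 5 (B(y) = 2 + 3 = 5)
K = 73
((K - B(g(2))) + l(3))² = ((73 - 1*5) + 4*3²)² = ((73 - 5) + 4*9)² = (68 + 36)² = 104² = 10816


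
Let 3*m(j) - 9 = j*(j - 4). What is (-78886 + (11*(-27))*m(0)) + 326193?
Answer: 246416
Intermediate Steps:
m(j) = 3 + j*(-4 + j)/3 (m(j) = 3 + (j*(j - 4))/3 = 3 + (j*(-4 + j))/3 = 3 + j*(-4 + j)/3)
(-78886 + (11*(-27))*m(0)) + 326193 = (-78886 + (11*(-27))*(3 - 4/3*0 + (1/3)*0**2)) + 326193 = (-78886 - 297*(3 + 0 + (1/3)*0)) + 326193 = (-78886 - 297*(3 + 0 + 0)) + 326193 = (-78886 - 297*3) + 326193 = (-78886 - 891) + 326193 = -79777 + 326193 = 246416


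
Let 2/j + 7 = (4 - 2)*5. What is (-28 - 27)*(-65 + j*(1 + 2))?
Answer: 3465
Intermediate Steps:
j = 2/3 (j = 2/(-7 + (4 - 2)*5) = 2/(-7 + 2*5) = 2/(-7 + 10) = 2/3 ≈ 0.66667)
(-28 - 27)*(-65 + j*(1 + 2)) = (-28 - 27)*(-65 + 2*(1 + 2)/3) = -55*(-65 + (2/3)*3) = -55*(-65 + 2) = -55*(-63) = 3465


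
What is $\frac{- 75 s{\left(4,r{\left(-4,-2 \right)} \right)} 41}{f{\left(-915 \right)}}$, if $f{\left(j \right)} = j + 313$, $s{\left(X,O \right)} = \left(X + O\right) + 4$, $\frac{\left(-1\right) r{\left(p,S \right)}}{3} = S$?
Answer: $\frac{3075}{43} \approx 71.512$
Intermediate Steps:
$r{\left(p,S \right)} = - 3 S$
$s{\left(X,O \right)} = 4 + O + X$ ($s{\left(X,O \right)} = \left(O + X\right) + 4 = 4 + O + X$)
$f{\left(j \right)} = 313 + j$
$\frac{- 75 s{\left(4,r{\left(-4,-2 \right)} \right)} 41}{f{\left(-915 \right)}} = \frac{- 75 \left(4 - -6 + 4\right) 41}{313 - 915} = \frac{- 75 \left(4 + 6 + 4\right) 41}{-602} = \left(-75\right) 14 \cdot 41 \left(- \frac{1}{602}\right) = \left(-1050\right) 41 \left(- \frac{1}{602}\right) = \left(-43050\right) \left(- \frac{1}{602}\right) = \frac{3075}{43}$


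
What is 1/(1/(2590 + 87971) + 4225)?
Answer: 90561/382620226 ≈ 0.00023669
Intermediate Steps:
1/(1/(2590 + 87971) + 4225) = 1/(1/90561 + 4225) = 1/(382620226/90561) = 90561/382620226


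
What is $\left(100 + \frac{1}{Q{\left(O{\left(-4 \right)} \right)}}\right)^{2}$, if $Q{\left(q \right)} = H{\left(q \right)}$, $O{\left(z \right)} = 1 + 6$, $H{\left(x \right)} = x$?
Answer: $\frac{491401}{49} \approx 10029.0$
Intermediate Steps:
$O{\left(z \right)} = 7$
$Q{\left(q \right)} = q$
$\left(100 + \frac{1}{Q{\left(O{\left(-4 \right)} \right)}}\right)^{2} = \left(100 + \frac{1}{7}\right)^{2} = \left(\frac{701}{7}\right)^{2} = \frac{491401}{49}$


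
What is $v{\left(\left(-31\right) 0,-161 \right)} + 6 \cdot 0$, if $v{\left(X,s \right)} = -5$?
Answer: $-5$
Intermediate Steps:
$v{\left(\left(-31\right) 0,-161 \right)} + 6 \cdot 0 = -5 + 6 \cdot 0 = -5 + 0 = -5$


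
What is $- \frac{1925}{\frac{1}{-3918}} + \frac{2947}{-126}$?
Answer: $\frac{135758279}{18} \approx 7.5421 \cdot 10^{6}$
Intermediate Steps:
$- \frac{1925}{\frac{1}{-3918}} + \frac{2947}{-126} = - \frac{1925}{- \frac{1}{3918}} + 2947 \left(- \frac{1}{126}\right) = \left(-1925\right) \left(-3918\right) - \frac{421}{18} = 7542150 - \frac{421}{18} = \frac{135758279}{18}$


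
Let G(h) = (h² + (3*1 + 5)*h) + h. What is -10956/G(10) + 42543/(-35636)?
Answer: -199255593/3385420 ≈ -58.857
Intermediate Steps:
G(h) = h² + 9*h (G(h) = (h² + (3 + 5)*h) + h = (h² + 8*h) + h = h² + 9*h)
-10956/G(10) + 42543/(-35636) = -10956*1/(10*(9 + 10)) + 42543/(-35636) = -10956/(10*19) + 42543*(-1/35636) = -10956/190 - 42543/35636 = -10956*1/190 - 42543/35636 = -5478/95 - 42543/35636 = -199255593/3385420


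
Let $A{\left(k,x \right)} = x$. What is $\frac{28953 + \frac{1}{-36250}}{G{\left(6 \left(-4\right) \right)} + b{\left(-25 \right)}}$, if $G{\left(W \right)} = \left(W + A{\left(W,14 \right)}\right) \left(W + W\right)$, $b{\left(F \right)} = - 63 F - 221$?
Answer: $\frac{1049546249}{66482500} \approx 15.787$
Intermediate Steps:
$b{\left(F \right)} = -221 - 63 F$
$G{\left(W \right)} = 2 W \left(14 + W\right)$ ($G{\left(W \right)} = \left(W + 14\right) \left(W + W\right) = \left(14 + W\right) 2 W = 2 W \left(14 + W\right)$)
$\frac{28953 + \frac{1}{-36250}}{G{\left(6 \left(-4\right) \right)} + b{\left(-25 \right)}} = \frac{28953 + \frac{1}{-36250}}{2 \cdot 6 \left(-4\right) \left(14 + 6 \left(-4\right)\right) - -1354} = \frac{28953 - \frac{1}{36250}}{2 \left(-24\right) \left(14 - 24\right) + \left(-221 + 1575\right)} = \frac{1049546249}{36250 \left(2 \left(-24\right) \left(-10\right) + 1354\right)} = \frac{1049546249}{36250 \left(480 + 1354\right)} = \frac{1049546249}{36250 \cdot 1834} = \frac{1049546249}{36250} \cdot \frac{1}{1834} = \frac{1049546249}{66482500}$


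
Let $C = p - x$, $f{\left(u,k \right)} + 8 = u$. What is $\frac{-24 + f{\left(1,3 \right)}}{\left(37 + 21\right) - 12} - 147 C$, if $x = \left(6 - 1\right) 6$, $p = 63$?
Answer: $- \frac{223177}{46} \approx -4851.7$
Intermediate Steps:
$x = 30$ ($x = 5 \cdot 6 = 30$)
$f{\left(u,k \right)} = -8 + u$
$C = 33$ ($C = 63 - 30 = 33$)
$\frac{-24 + f{\left(1,3 \right)}}{\left(37 + 21\right) - 12} - 147 C = \frac{-24 + \left(-8 + 1\right)}{\left(37 + 21\right) - 12} - 4851 = \frac{-24 - 7}{58 - 12} - 4851 = - \frac{31}{46} - 4851 = - \frac{223177}{46}$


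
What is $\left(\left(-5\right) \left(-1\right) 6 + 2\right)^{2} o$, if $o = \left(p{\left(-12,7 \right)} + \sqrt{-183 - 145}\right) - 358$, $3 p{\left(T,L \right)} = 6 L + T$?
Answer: $-356352 + 2048 i \sqrt{82} \approx -3.5635 \cdot 10^{5} + 18545.0 i$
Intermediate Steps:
$p{\left(T,L \right)} = 2 L + \frac{T}{3}$ ($p{\left(T,L \right)} = \frac{6 L + T}{3} = \frac{T + 6 L}{3} = 2 L + \frac{T}{3}$)
$o = -348 + 2 i \sqrt{82}$ ($o = \left(\left(2 \cdot 7 + \frac{1}{3} \left(-12\right)\right) + \sqrt{-183 - 145}\right) - 358 = \left(\left(14 - 4\right) + \sqrt{-328}\right) - 358 = \left(10 + 2 i \sqrt{82}\right) - 358 = -348 + 2 i \sqrt{82} \approx -348.0 + 18.111 i$)
$\left(\left(-5\right) \left(-1\right) 6 + 2\right)^{2} o = \left(\left(-5\right) \left(-1\right) 6 + 2\right)^{2} \left(-348 + 2 i \sqrt{82}\right) = \left(5 \cdot 6 + 2\right)^{2} \left(-348 + 2 i \sqrt{82}\right) = \left(30 + 2\right)^{2} \left(-348 + 2 i \sqrt{82}\right) = 32^{2} \left(-348 + 2 i \sqrt{82}\right) = 1024 \left(-348 + 2 i \sqrt{82}\right) = -356352 + 2048 i \sqrt{82}$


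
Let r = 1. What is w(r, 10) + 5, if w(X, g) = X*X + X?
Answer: 7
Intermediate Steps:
w(X, g) = X + X² (w(X, g) = X² + X = X + X²)
w(r, 10) + 5 = 1*(1 + 1) + 5 = 1*2 + 5 = 2 + 5 = 7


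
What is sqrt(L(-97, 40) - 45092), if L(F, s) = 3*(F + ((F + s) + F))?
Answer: I*sqrt(45845) ≈ 214.11*I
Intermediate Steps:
L(F, s) = 3*s + 9*F (L(F, s) = 3*(F + (s + 2*F)) = 3*(s + 3*F) = 3*s + 9*F)
sqrt(L(-97, 40) - 45092) = sqrt((3*40 + 9*(-97)) - 45092) = sqrt((120 - 873) - 45092) = sqrt(-753 - 45092) = sqrt(-45845) = I*sqrt(45845)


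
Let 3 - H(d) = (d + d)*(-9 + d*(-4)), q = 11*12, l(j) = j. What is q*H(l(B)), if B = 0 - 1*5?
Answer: 14916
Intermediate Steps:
B = -5 (B = 0 - 5 = -5)
q = 132
H(d) = 3 - 2*d*(-9 - 4*d) (H(d) = 3 - (d + d)*(-9 + d*(-4)) = 3 - 2*d*(-9 - 4*d))
q*H(l(B)) = 132*(3 + 8*(-5)² + 18*(-5)) = 132*(3 + 8*25 - 90) = 132*(3 + 200 - 90) = 132*113 = 14916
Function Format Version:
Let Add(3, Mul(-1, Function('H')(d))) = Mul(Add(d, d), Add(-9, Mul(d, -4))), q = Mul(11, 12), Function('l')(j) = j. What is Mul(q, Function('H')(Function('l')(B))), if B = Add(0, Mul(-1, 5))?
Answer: 14916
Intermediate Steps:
B = -5 (B = Add(0, -5) = -5)
q = 132
Function('H')(d) = Add(3, Mul(-2, d, Add(-9, Mul(-4, d)))) (Function('H')(d) = Add(3, Mul(-1, Mul(Add(d, d), Add(-9, Mul(d, -4))))) = Add(3, Mul(-1, Mul(Mul(2, d), Add(-9, Mul(-4, d))))) = Add(3, Mul(-1, Mul(2, d, Add(-9, Mul(-4, d))))) = Add(3, Mul(-2, d, Add(-9, Mul(-4, d)))))
Mul(q, Function('H')(Function('l')(B))) = Mul(132, Add(3, Mul(8, Pow(-5, 2)), Mul(18, -5))) = Mul(132, Add(3, Mul(8, 25), -90)) = Mul(132, Add(3, 200, -90)) = Mul(132, 113) = 14916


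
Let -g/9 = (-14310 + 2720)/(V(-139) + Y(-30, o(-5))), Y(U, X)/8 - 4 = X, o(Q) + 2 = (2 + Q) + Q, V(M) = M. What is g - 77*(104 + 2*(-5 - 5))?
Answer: -1313826/187 ≈ -7025.8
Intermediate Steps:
o(Q) = 2*Q (o(Q) = -2 + ((2 + Q) + Q) = -2 + (2 + 2*Q) = 2*Q)
Y(U, X) = 32 + 8*X
g = -104310/187 (g = -9*(-14310 + 2720)/(-139 + (32 + 8*(2*(-5)))) = -(-104310)/(-139 + (32 + 8*(-10))) = -(-104310)/(-139 + (32 - 80)) = -(-104310)/(-139 - 48) = -(-104310)/(-187) = -(-104310)*(-1)/187 = -9*11590/187 = -104310/187 ≈ -557.81)
g - 77*(104 + 2*(-5 - 5)) = -104310/187 - 77*(104 + 2*(-5 - 5)) = -104310/187 - 77*(104 + 2*(-10)) = -104310/187 - 77*(104 - 20) = -104310/187 - 77*84 = -104310/187 - 1*6468 = -104310/187 - 6468 = -1313826/187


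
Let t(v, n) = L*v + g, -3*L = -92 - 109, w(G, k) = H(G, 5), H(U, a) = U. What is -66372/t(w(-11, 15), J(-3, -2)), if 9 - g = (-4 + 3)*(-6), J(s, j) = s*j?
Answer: 33186/367 ≈ 90.425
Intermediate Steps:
w(G, k) = G
L = 67 (L = -(-92 - 109)/3 = -1/3*(-201) = 67)
J(s, j) = j*s
g = 3 (g = 9 - (-4 + 3)*(-6) = 9 - (-1)*(-6) = 9 - 1*6 = 9 - 6 = 3)
t(v, n) = 3 + 67*v (t(v, n) = 67*v + 3 = 3 + 67*v)
-66372/t(w(-11, 15), J(-3, -2)) = -66372/(3 + 67*(-11)) = -66372/(3 - 737) = -66372/(-734) = -66372*(-1/734) = 33186/367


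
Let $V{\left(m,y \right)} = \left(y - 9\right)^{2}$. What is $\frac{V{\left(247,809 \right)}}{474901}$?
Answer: $\frac{640000}{474901} \approx 1.3476$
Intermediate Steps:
$V{\left(m,y \right)} = \left(-9 + y\right)^{2}$
$\frac{V{\left(247,809 \right)}}{474901} = \frac{\left(-9 + 809\right)^{2}}{474901} = 800^{2} \cdot \frac{1}{474901} = 640000 \cdot \frac{1}{474901} = \frac{640000}{474901}$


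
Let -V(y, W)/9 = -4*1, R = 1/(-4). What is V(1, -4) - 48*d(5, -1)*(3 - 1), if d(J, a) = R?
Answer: 60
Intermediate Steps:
R = -¼ ≈ -0.25000
d(J, a) = -¼
V(y, W) = 36 (V(y, W) = -(-36) = -9*(-4) = 36)
V(1, -4) - 48*d(5, -1)*(3 - 1) = 36 - (-12)*(3 - 1) = 36 - (-12)*2 = 36 - 48*(-½) = 36 + 24 = 60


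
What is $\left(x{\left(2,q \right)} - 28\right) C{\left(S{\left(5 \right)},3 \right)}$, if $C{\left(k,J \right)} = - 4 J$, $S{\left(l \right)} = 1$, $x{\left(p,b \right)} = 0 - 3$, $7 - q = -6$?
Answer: $372$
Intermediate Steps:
$q = 13$ ($q = 7 - -6 = 7 + 6 = 13$)
$x{\left(p,b \right)} = -3$
$\left(x{\left(2,q \right)} - 28\right) C{\left(S{\left(5 \right)},3 \right)} = \left(-3 - 28\right) \left(\left(-4\right) 3\right) = \left(-31\right) \left(-12\right) = 372$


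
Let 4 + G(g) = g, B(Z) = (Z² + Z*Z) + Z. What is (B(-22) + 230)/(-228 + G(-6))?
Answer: -84/17 ≈ -4.9412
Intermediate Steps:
B(Z) = Z + 2*Z² (B(Z) = (Z² + Z²) + Z = 2*Z² + Z = Z + 2*Z²)
G(g) = -4 + g
(B(-22) + 230)/(-228 + G(-6)) = (-22*(1 + 2*(-22)) + 230)/(-228 + (-4 - 6)) = (-22*(1 - 44) + 230)/(-228 - 10) = (-22*(-43) + 230)/(-238) = (946 + 230)*(-1/238) = 1176*(-1/238) = -84/17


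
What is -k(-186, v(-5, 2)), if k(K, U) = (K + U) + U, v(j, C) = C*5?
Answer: 166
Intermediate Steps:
v(j, C) = 5*C
k(K, U) = K + 2*U
-k(-186, v(-5, 2)) = -(-186 + 2*(5*2)) = -(-186 + 2*10) = -(-186 + 20) = -1*(-166) = 166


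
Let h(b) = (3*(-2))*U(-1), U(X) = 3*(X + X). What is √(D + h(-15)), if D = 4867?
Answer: √4903 ≈ 70.021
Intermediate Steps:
U(X) = 6*X (U(X) = 3*(2*X) = 6*X)
h(b) = 36 (h(b) = (3*(-2))*(6*(-1)) = -6*(-6) = 36)
√(D + h(-15)) = √(4867 + 36) = √4903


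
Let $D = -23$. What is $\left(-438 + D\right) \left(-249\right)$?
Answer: $114789$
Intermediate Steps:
$\left(-438 + D\right) \left(-249\right) = \left(-438 - 23\right) \left(-249\right) = \left(-461\right) \left(-249\right) = 114789$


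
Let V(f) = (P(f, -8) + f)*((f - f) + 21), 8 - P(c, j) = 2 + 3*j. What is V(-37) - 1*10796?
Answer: -10943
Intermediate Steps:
P(c, j) = 6 - 3*j (P(c, j) = 8 - (2 + 3*j) = 8 + (-2 - 3*j) = 6 - 3*j)
V(f) = 630 + 21*f (V(f) = ((6 - 3*(-8)) + f)*((f - f) + 21) = ((6 + 24) + f)*(0 + 21) = (30 + f)*21 = 630 + 21*f)
V(-37) - 1*10796 = (630 + 21*(-37)) - 1*10796 = (630 - 777) - 10796 = -147 - 10796 = -10943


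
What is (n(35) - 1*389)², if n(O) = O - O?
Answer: 151321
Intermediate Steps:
n(O) = 0
(n(35) - 1*389)² = (0 - 1*389)² = (0 - 389)² = (-389)² = 151321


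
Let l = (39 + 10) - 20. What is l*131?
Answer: 3799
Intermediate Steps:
l = 29 (l = 49 - 20 = 29)
l*131 = 29*131 = 3799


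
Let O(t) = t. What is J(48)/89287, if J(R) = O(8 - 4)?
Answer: 4/89287 ≈ 4.4799e-5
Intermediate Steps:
J(R) = 4 (J(R) = 8 - 4 = 4)
J(48)/89287 = 4/89287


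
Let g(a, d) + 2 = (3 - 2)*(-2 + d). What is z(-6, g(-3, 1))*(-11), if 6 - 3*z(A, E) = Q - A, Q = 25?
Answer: 275/3 ≈ 91.667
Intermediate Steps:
g(a, d) = -4 + d (g(a, d) = -2 + (3 - 2)*(-2 + d) = -2 + 1*(-2 + d) = -2 + (-2 + d) = -4 + d)
z(A, E) = -19/3 + A/3 (z(A, E) = 2 - (25 - A)/3 = 2 + (-25/3 + A/3) = -19/3 + A/3)
z(-6, g(-3, 1))*(-11) = (-19/3 + (⅓)*(-6))*(-11) = (-19/3 - 2)*(-11) = -25/3*(-11) = 275/3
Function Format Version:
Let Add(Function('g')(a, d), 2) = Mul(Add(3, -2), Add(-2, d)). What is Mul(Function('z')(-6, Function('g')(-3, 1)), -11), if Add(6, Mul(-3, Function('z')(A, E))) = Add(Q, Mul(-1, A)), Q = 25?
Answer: Rational(275, 3) ≈ 91.667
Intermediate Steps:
Function('g')(a, d) = Add(-4, d) (Function('g')(a, d) = Add(-2, Mul(Add(3, -2), Add(-2, d))) = Add(-2, Mul(1, Add(-2, d))) = Add(-2, Add(-2, d)) = Add(-4, d))
Function('z')(A, E) = Add(Rational(-19, 3), Mul(Rational(1, 3), A)) (Function('z')(A, E) = Add(2, Mul(Rational(-1, 3), Add(25, Mul(-1, A)))) = Add(2, Add(Rational(-25, 3), Mul(Rational(1, 3), A))) = Add(Rational(-19, 3), Mul(Rational(1, 3), A)))
Mul(Function('z')(-6, Function('g')(-3, 1)), -11) = Mul(Add(Rational(-19, 3), Mul(Rational(1, 3), -6)), -11) = Mul(Add(Rational(-19, 3), -2), -11) = Mul(Rational(-25, 3), -11) = Rational(275, 3)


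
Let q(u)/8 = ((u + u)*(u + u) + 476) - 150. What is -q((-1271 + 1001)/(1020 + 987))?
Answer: -129722032/49729 ≈ -2608.6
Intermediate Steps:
q(u) = 2608 + 32*u**2 (q(u) = 8*(((u + u)*(u + u) + 476) - 150) = 8*(((2*u)*(2*u) + 476) - 150) = 8*((4*u**2 + 476) - 150) = 8*((476 + 4*u**2) - 150) = 8*(326 + 4*u**2) = 2608 + 32*u**2)
-q((-1271 + 1001)/(1020 + 987)) = -(2608 + 32*((-1271 + 1001)/(1020 + 987))**2) = -(2608 + 32*(-270/2007)**2) = -(2608 + 32*(-270*1/2007)**2) = -(2608 + 32*(-30/223)**2) = -(2608 + 32*(900/49729)) = -(2608 + 28800/49729) = -1*129722032/49729 = -129722032/49729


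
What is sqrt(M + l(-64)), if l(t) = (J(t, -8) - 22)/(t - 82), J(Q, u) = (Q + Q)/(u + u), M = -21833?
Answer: I*sqrt(116347546)/73 ≈ 147.76*I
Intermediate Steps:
J(Q, u) = Q/u (J(Q, u) = (2*Q)/((2*u)) = (2*Q)*(1/(2*u)) = Q/u)
l(t) = (-22 - t/8)/(-82 + t) (l(t) = (t/(-8) - 22)/(t - 82) = (t*(-1/8) - 22)/(-82 + t) = (-t/8 - 22)/(-82 + t) = (-22 - t/8)/(-82 + t))
sqrt(M + l(-64)) = sqrt(-21833 + (-176 - 1*(-64))/(8*(-82 - 64))) = sqrt(-21833 + (1/8)*(-176 + 64)/(-146)) = sqrt(-21833 + (1/8)*(-1/146)*(-112)) = sqrt(-21833 + 7/73) = sqrt(-1593802/73) = I*sqrt(116347546)/73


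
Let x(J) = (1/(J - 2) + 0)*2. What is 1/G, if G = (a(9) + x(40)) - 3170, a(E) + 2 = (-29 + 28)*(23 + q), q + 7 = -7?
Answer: -19/60438 ≈ -0.00031437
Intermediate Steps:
q = -14 (q = -7 - 7 = -14)
a(E) = -11 (a(E) = -2 + (-29 + 28)*(23 - 14) = -2 - 1*9 = -2 - 9 = -11)
x(J) = 2/(-2 + J) (x(J) = (1/(-2 + J) + 0)*2 = 2/(-2 + J))
G = -60438/19 (G = (-11 + 2/(-2 + 40)) - 3170 = (-11 + 2/38) - 3170 = (-11 + 2*(1/38)) - 3170 = (-11 + 1/19) - 3170 = -208/19 - 3170 = -60438/19 ≈ -3180.9)
1/G = 1/(-60438/19) = -19/60438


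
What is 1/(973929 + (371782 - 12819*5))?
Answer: 1/1281616 ≈ 7.8026e-7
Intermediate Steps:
1/(973929 + (371782 - 12819*5)) = 1/(973929 + (371782 - 1*64095)) = 1/(973929 + (371782 - 64095)) = 1/(973929 + 307687) = 1/1281616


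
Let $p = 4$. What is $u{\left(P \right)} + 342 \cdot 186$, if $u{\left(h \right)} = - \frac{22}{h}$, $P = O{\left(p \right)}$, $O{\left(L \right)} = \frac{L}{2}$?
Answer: $63601$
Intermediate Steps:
$O{\left(L \right)} = \frac{L}{2}$ ($O{\left(L \right)} = L \frac{1}{2} = \frac{L}{2}$)
$P = 2$ ($P = \frac{1}{2} \cdot 4 = 2$)
$u{\left(P \right)} + 342 \cdot 186 = - \frac{22}{2} + 342 \cdot 186 = \left(-22\right) \frac{1}{2} + 63612 = -11 + 63612 = 63601$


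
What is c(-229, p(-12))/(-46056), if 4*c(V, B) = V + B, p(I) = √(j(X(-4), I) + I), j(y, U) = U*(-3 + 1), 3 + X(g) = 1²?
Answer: 229/184224 - √3/92112 ≈ 0.0012242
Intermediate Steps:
X(g) = -2 (X(g) = -3 + 1² = -3 + 1 = -2)
j(y, U) = -2*U (j(y, U) = U*(-2) = -2*U)
p(I) = √(-I) (p(I) = √(-2*I + I) = √(-I))
c(V, B) = B/4 + V/4 (c(V, B) = (V + B)/4 = (B + V)/4 = B/4 + V/4)
c(-229, p(-12))/(-46056) = (√(-1*(-12))/4 + (¼)*(-229))/(-46056) = (√12/4 - 229/4)*(-1/46056) = ((2*√3)/4 - 229/4)*(-1/46056) = (√3/2 - 229/4)*(-1/46056) = (-229/4 + √3/2)*(-1/46056) = 229/184224 - √3/92112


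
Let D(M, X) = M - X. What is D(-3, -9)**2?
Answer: 36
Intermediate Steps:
D(-3, -9)**2 = (-3 - 1*(-9))**2 = (-3 + 9)**2 = 6**2 = 36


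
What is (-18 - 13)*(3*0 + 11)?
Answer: -341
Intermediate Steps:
(-18 - 13)*(3*0 + 11) = -31*(0 + 11) = -31*11 = -341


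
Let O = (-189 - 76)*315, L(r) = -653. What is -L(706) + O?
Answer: -82822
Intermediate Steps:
O = -83475 (O = -265*315 = -83475)
-L(706) + O = -1*(-653) - 83475 = 653 - 83475 = -82822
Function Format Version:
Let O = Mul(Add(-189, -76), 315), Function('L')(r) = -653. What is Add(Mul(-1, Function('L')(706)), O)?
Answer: -82822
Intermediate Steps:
O = -83475 (O = Mul(-265, 315) = -83475)
Add(Mul(-1, Function('L')(706)), O) = Add(Mul(-1, -653), -83475) = Add(653, -83475) = -82822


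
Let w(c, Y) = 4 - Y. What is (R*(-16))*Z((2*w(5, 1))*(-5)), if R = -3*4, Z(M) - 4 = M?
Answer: -4992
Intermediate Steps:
Z(M) = 4 + M
R = -12
(R*(-16))*Z((2*w(5, 1))*(-5)) = (-12*(-16))*(4 + (2*(4 - 1*1))*(-5)) = 192*(4 + (2*(4 - 1))*(-5)) = 192*(4 + (2*3)*(-5)) = 192*(4 + 6*(-5)) = 192*(4 - 30) = 192*(-26) = -4992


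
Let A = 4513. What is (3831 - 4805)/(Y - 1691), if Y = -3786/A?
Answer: 4395662/7635269 ≈ 0.57570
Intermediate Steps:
Y = -3786/4513 ≈ -0.83891
(3831 - 4805)/(Y - 1691) = (3831 - 4805)/(-3786/4513 - 1691) = -974/(-7635269/4513) = -974*(-4513/7635269) = 4395662/7635269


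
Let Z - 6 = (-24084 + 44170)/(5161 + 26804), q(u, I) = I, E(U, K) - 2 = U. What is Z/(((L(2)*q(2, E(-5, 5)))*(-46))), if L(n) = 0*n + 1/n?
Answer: 9212/95895 ≈ 0.096063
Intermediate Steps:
E(U, K) = 2 + U
L(n) = 1/n (L(n) = 0 + 1/n = 1/n)
Z = 211876/31965 (Z = 6 + (-24084 + 44170)/(5161 + 26804) = 6 + 20086/31965 = 211876/31965 ≈ 6.6284)
Z/(((L(2)*q(2, E(-5, 5)))*(-46))) = 211876/(31965*((((2 - 5)/2)*(-46)))) = 211876/(31965*((((½)*(-3))*(-46)))) = 211876/(31965*((-3/2*(-46)))) = (211876/31965)/69 = (211876/31965)*(1/69) = 9212/95895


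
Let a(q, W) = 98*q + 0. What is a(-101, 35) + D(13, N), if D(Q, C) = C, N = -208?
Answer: -10106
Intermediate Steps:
a(q, W) = 98*q
a(-101, 35) + D(13, N) = 98*(-101) - 208 = -9898 - 208 = -10106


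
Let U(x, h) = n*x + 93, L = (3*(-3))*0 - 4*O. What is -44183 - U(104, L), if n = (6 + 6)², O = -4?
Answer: -59252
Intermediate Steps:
n = 144 (n = 12² = 144)
L = 16 (L = (3*(-3))*0 - 4*(-4) = -9*0 + 16 = 0 + 16 = 16)
U(x, h) = 93 + 144*x (U(x, h) = 144*x + 93 = 93 + 144*x)
-44183 - U(104, L) = -44183 - (93 + 144*104) = -44183 - (93 + 14976) = -44183 - 1*15069 = -44183 - 15069 = -59252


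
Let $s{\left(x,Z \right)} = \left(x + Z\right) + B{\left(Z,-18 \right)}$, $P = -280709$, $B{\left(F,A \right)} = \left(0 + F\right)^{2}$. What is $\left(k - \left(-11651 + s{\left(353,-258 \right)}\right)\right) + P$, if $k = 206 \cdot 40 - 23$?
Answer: $-327500$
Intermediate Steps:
$B{\left(F,A \right)} = F^{2}$
$s{\left(x,Z \right)} = Z + x + Z^{2}$ ($s{\left(x,Z \right)} = \left(x + Z\right) + Z^{2} = \left(Z + x\right) + Z^{2} = Z + x + Z^{2}$)
$k = 8217$ ($k = 8240 - 23 = 8217$)
$\left(k - \left(-11651 + s{\left(353,-258 \right)}\right)\right) + P = \left(8217 + \left(11651 - \left(-258 + 353 + \left(-258\right)^{2}\right)\right)\right) - 280709 = \left(8217 + \left(11651 - \left(-258 + 353 + 66564\right)\right)\right) - 280709 = \left(8217 + \left(11651 - 66659\right)\right) - 280709 = \left(8217 - 55008\right) - 280709 = -46791 - 280709 = -327500$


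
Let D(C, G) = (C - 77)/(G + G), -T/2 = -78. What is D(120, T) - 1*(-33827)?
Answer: 10554067/312 ≈ 33827.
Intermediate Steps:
T = 156 (T = -2*(-78) = 156)
D(C, G) = (-77 + C)/(2*G) (D(C, G) = (-77 + C)/((2*G)) = (-77 + C)*(1/(2*G)) = (-77 + C)/(2*G))
D(120, T) - 1*(-33827) = (½)*(-77 + 120)/156 - 1*(-33827) = (½)*(1/156)*43 + 33827 = 43/312 + 33827 = 10554067/312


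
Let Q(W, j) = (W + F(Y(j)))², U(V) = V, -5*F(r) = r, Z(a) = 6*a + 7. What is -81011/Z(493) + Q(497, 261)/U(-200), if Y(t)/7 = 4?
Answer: -3660862457/2965000 ≈ -1234.7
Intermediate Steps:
Y(t) = 28 (Y(t) = 7*4 = 28)
Z(a) = 7 + 6*a
F(r) = -r/5
Q(W, j) = (-28/5 + W)² (Q(W, j) = (W - ⅕*28)² = (W - 28/5)² = (-28/5 + W)²)
-81011/Z(493) + Q(497, 261)/U(-200) = -81011/(7 + 6*493) + ((-28 + 5*497)²/25)/(-200) = -81011/(7 + 2958) + ((-28 + 2485)²/25)*(-1/200) = -81011/2965 + ((1/25)*2457²)*(-1/200) = -81011*1/2965 + ((1/25)*6036849)*(-1/200) = -81011/2965 + (6036849/25)*(-1/200) = -81011/2965 - 6036849/5000 = -3660862457/2965000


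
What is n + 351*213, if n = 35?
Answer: 74798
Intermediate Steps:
n + 351*213 = 35 + 351*213 = 35 + 74763 = 74798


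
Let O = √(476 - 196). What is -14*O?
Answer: -28*√70 ≈ -234.26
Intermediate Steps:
O = 2*√70 (O = √280 = 2*√70 ≈ 16.733)
-14*O = -28*√70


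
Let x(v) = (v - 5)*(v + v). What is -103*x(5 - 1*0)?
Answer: 0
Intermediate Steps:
x(v) = 2*v*(-5 + v) (x(v) = (-5 + v)*(2*v) = 2*v*(-5 + v))
-103*x(5 - 1*0) = -206*(5 - 1*0)*(-5 + (5 - 1*0)) = -206*(5 + 0)*(-5 + (5 + 0)) = -206*5*(-5 + 5) = -206*5*0 = -103*0 = 0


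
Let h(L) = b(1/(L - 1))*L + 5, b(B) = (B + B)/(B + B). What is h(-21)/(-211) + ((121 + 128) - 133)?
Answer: 24492/211 ≈ 116.08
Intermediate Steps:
b(B) = 1 (b(B) = (2*B)/((2*B)) = (2*B)*(1/(2*B)) = 1)
h(L) = 5 + L (h(L) = 1*L + 5 = L + 5 = 5 + L)
h(-21)/(-211) + ((121 + 128) - 133) = (5 - 21)/(-211) + ((121 + 128) - 133) = -1/211*(-16) + (249 - 133) = 16/211 + 116 = 24492/211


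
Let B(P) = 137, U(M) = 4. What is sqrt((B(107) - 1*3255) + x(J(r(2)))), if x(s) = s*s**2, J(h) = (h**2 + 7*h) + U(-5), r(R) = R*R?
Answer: sqrt(107474) ≈ 327.83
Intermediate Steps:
r(R) = R**2
J(h) = 4 + h**2 + 7*h (J(h) = (h**2 + 7*h) + 4 = 4 + h**2 + 7*h)
x(s) = s**3
sqrt((B(107) - 1*3255) + x(J(r(2)))) = sqrt((137 - 1*3255) + (4 + (2**2)**2 + 7*2**2)**3) = sqrt((137 - 3255) + (4 + 4**2 + 7*4)**3) = sqrt(-3118 + (4 + 16 + 28)**3) = sqrt(-3118 + 48**3) = sqrt(-3118 + 110592) = sqrt(107474)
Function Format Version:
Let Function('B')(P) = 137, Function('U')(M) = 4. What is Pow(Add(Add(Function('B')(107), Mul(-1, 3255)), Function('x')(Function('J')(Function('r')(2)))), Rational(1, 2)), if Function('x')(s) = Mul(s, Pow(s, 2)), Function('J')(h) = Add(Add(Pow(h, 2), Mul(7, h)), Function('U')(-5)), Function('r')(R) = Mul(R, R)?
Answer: Pow(107474, Rational(1, 2)) ≈ 327.83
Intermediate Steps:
Function('r')(R) = Pow(R, 2)
Function('J')(h) = Add(4, Pow(h, 2), Mul(7, h)) (Function('J')(h) = Add(Add(Pow(h, 2), Mul(7, h)), 4) = Add(4, Pow(h, 2), Mul(7, h)))
Function('x')(s) = Pow(s, 3)
Pow(Add(Add(Function('B')(107), Mul(-1, 3255)), Function('x')(Function('J')(Function('r')(2)))), Rational(1, 2)) = Pow(Add(Add(137, Mul(-1, 3255)), Pow(Add(4, Pow(Pow(2, 2), 2), Mul(7, Pow(2, 2))), 3)), Rational(1, 2)) = Pow(Add(Add(137, -3255), Pow(Add(4, Pow(4, 2), Mul(7, 4)), 3)), Rational(1, 2)) = Pow(Add(-3118, Pow(Add(4, 16, 28), 3)), Rational(1, 2)) = Pow(Add(-3118, Pow(48, 3)), Rational(1, 2)) = Pow(Add(-3118, 110592), Rational(1, 2)) = Pow(107474, Rational(1, 2))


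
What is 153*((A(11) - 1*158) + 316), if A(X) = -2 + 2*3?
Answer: 24786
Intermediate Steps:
A(X) = 4 (A(X) = -2 + 6 = 4)
153*((A(11) - 1*158) + 316) = 153*((4 - 1*158) + 316) = 153*((4 - 158) + 316) = 153*(-154 + 316) = 153*162 = 24786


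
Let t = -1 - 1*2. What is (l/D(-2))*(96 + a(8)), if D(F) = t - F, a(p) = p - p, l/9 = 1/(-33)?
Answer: 288/11 ≈ 26.182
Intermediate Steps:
t = -3 (t = -1 - 2 = -3)
l = -3/11 (l = 9*(1/(-33)) = 9*(1*(-1/33)) = 9*(-1/33) = -3/11 ≈ -0.27273)
a(p) = 0
D(F) = -3 - F
(l/D(-2))*(96 + a(8)) = (-3/(11*(-3 - 1*(-2))))*(96 + 0) = -3/(11*(-3 + 2))*96 = -3/11/(-1)*96 = -3/11*(-1)*96 = (3/11)*96 = 288/11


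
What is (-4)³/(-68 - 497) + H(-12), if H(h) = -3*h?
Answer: 20404/565 ≈ 36.113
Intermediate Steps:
(-4)³/(-68 - 497) + H(-12) = (-4)³/(-68 - 497) - 3*(-12) = -64/(-565) + 36 = -64*(-1/565) + 36 = 64/565 + 36 = 20404/565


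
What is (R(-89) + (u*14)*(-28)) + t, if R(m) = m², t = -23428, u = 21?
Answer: -23739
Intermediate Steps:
(R(-89) + (u*14)*(-28)) + t = ((-89)² + (21*14)*(-28)) - 23428 = (7921 + 294*(-28)) - 23428 = (7921 - 8232) - 23428 = -311 - 23428 = -23739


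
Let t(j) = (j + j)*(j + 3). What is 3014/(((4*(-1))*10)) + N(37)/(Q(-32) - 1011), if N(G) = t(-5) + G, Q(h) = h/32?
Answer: -95389/1265 ≈ -75.406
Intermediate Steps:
Q(h) = h/32 (Q(h) = h*(1/32) = h/32)
t(j) = 2*j*(3 + j) (t(j) = (2*j)*(3 + j) = 2*j*(3 + j))
N(G) = 20 + G (N(G) = 2*(-5)*(3 - 5) + G = 2*(-5)*(-2) + G = 20 + G)
3014/(((4*(-1))*10)) + N(37)/(Q(-32) - 1011) = 3014/(((4*(-1))*10)) + (20 + 37)/((1/32)*(-32) - 1011) = 3014/((-4*10)) + 57/(-1 - 1011) = 3014/(-40) + 57/(-1012) = 3014*(-1/40) + 57*(-1/1012) = -1507/20 - 57/1012 = -95389/1265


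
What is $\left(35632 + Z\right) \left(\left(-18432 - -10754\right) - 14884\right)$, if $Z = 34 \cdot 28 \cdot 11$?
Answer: $-1040198448$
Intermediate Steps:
$Z = 10472$ ($Z = 952 \cdot 11 = 10472$)
$\left(35632 + Z\right) \left(\left(-18432 - -10754\right) - 14884\right) = \left(35632 + 10472\right) \left(\left(-18432 - -10754\right) - 14884\right) = 46104 \left(\left(-18432 + 10754\right) - 14884\right) = 46104 \left(-7678 - 14884\right) = 46104 \left(-22562\right) = -1040198448$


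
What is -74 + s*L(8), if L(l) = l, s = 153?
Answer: 1150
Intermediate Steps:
-74 + s*L(8) = -74 + 153*8 = -74 + 1224 = 1150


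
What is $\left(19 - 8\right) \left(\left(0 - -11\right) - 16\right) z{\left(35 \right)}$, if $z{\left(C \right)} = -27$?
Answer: $1485$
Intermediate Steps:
$\left(19 - 8\right) \left(\left(0 - -11\right) - 16\right) z{\left(35 \right)} = \left(19 - 8\right) \left(\left(0 - -11\right) - 16\right) \left(-27\right) = 11 \left(\left(0 + 11\right) - 16\right) \left(-27\right) = 11 \left(11 - 16\right) \left(-27\right) = 11 \left(-5\right) \left(-27\right) = \left(-55\right) \left(-27\right) = 1485$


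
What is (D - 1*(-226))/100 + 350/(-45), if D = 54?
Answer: -224/45 ≈ -4.9778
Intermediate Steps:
(D - 1*(-226))/100 + 350/(-45) = (54 - 1*(-226))/100 + 350/(-45) = (54 + 226)*(1/100) + 350*(-1/45) = 280*(1/100) - 70/9 = 14/5 - 70/9 = -224/45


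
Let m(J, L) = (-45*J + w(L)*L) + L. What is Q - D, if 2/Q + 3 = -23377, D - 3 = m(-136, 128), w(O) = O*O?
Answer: -24588781071/11690 ≈ -2.1034e+6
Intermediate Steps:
w(O) = O²
m(J, L) = L + L³ - 45*J (m(J, L) = (-45*J + L²*L) + L = (-45*J + L³) + L = (L³ - 45*J) + L = L + L³ - 45*J)
D = 2103403 (D = 3 + (128 + 128³ - 45*(-136)) = 3 + (128 + 2097152 + 6120) = 3 + 2103400 = 2103403)
Q = -1/11690 (Q = 2/(-3 - 23377) = 2/(-23380) = 2*(-1/23380) = -1/11690 ≈ -8.5543e-5)
Q - D = -1/11690 - 1*2103403 = -1/11690 - 2103403 = -24588781071/11690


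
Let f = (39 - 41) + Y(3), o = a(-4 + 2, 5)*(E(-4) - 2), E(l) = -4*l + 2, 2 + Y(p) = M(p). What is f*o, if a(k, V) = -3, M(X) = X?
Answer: 48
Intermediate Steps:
Y(p) = -2 + p
E(l) = 2 - 4*l
o = -48 (o = -3*((2 - 4*(-4)) - 2) = -3*((2 + 16) - 2) = -3*(18 - 2) = -3*16 = -48)
f = -1 (f = (39 - 41) + (-2 + 3) = -2 + 1 = -1)
f*o = -1*(-48) = 48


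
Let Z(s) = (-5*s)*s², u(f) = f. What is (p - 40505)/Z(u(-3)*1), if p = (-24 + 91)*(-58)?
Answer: -14797/45 ≈ -328.82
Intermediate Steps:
Z(s) = -5*s³
p = -3886 (p = 67*(-58) = -3886)
(p - 40505)/Z(u(-3)*1) = (-3886 - 40505)/((-5*(-3*1)³)) = -44391/((-5*(-3)³)) = -44391/((-5*(-27))) = -44391/135 = -44391*1/135 = -14797/45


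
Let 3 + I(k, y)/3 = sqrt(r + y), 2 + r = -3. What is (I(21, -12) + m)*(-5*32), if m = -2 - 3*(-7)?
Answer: -1600 - 480*I*sqrt(17) ≈ -1600.0 - 1979.1*I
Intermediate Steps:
r = -5 (r = -2 - 3 = -5)
I(k, y) = -9 + 3*sqrt(-5 + y)
m = 19 (m = -2 + 21 = 19)
(I(21, -12) + m)*(-5*32) = ((-9 + 3*sqrt(-5 - 12)) + 19)*(-5*32) = ((-9 + 3*sqrt(-17)) + 19)*(-160) = ((-9 + 3*(I*sqrt(17))) + 19)*(-160) = ((-9 + 3*I*sqrt(17)) + 19)*(-160) = (10 + 3*I*sqrt(17))*(-160) = -1600 - 480*I*sqrt(17)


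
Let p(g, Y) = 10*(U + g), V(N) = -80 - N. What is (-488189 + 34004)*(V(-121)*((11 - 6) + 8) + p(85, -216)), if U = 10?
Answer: -673556355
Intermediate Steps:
p(g, Y) = 100 + 10*g (p(g, Y) = 10*(10 + g) = 100 + 10*g)
(-488189 + 34004)*(V(-121)*((11 - 6) + 8) + p(85, -216)) = (-488189 + 34004)*((-80 - 1*(-121))*((11 - 6) + 8) + (100 + 10*85)) = -454185*((-80 + 121)*(5 + 8) + (100 + 850)) = -454185*(41*13 + 950) = -454185*(533 + 950) = -454185*1483 = -673556355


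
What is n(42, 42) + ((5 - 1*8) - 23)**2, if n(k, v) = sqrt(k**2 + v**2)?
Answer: 676 + 42*sqrt(2) ≈ 735.40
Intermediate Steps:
n(42, 42) + ((5 - 1*8) - 23)**2 = sqrt(42**2 + 42**2) + ((5 - 1*8) - 23)**2 = sqrt(1764 + 1764) + ((5 - 8) - 23)**2 = sqrt(3528) + (-3 - 23)**2 = 42*sqrt(2) + (-26)**2 = 42*sqrt(2) + 676 = 676 + 42*sqrt(2)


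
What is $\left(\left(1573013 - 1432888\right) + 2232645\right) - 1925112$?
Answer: $447658$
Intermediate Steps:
$\left(\left(1573013 - 1432888\right) + 2232645\right) - 1925112 = \left(140125 + 2232645\right) - 1925112 = 2372770 - 1925112 = 447658$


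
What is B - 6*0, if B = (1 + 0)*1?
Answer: 1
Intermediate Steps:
B = 1 (B = 1*1 = 1)
B - 6*0 = 1 - 6*0 = 1 + 0 = 1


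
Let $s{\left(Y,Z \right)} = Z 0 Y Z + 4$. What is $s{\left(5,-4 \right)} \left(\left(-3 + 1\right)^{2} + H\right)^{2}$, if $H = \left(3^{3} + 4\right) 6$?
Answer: $144400$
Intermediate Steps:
$s{\left(Y,Z \right)} = 4$ ($s{\left(Y,Z \right)} = 0 Y Z + 4 = 0 Z + 4 = 0 + 4 = 4$)
$H = 186$ ($H = \left(27 + 4\right) 6 = 31 \cdot 6 = 186$)
$s{\left(5,-4 \right)} \left(\left(-3 + 1\right)^{2} + H\right)^{2} = 4 \left(\left(-3 + 1\right)^{2} + 186\right)^{2} = 4 \left(\left(-2\right)^{2} + 186\right)^{2} = 4 \left(4 + 186\right)^{2} = 4 \cdot 190^{2} = 4 \cdot 36100 = 144400$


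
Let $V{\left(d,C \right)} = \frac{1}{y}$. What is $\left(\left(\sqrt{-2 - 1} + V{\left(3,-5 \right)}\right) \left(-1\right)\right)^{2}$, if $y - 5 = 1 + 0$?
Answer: $- \frac{107}{36} + \frac{i \sqrt{3}}{3} \approx -2.9722 + 0.57735 i$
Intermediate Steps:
$y = 6$ ($y = 5 + \left(1 + 0\right) = 5 + 1 = 6$)
$V{\left(d,C \right)} = \frac{1}{6}$
$\left(\left(\sqrt{-2 - 1} + V{\left(3,-5 \right)}\right) \left(-1\right)\right)^{2} = \left(\left(\sqrt{-2 - 1} + \frac{1}{6}\right) \left(-1\right)\right)^{2} = \left(\left(\sqrt{-3} + \frac{1}{6}\right) \left(-1\right)\right)^{2} = \left(\left(i \sqrt{3} + \frac{1}{6}\right) \left(-1\right)\right)^{2} = \left(\left(\frac{1}{6} + i \sqrt{3}\right) \left(-1\right)\right)^{2} = \left(- \frac{1}{6} - i \sqrt{3}\right)^{2}$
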